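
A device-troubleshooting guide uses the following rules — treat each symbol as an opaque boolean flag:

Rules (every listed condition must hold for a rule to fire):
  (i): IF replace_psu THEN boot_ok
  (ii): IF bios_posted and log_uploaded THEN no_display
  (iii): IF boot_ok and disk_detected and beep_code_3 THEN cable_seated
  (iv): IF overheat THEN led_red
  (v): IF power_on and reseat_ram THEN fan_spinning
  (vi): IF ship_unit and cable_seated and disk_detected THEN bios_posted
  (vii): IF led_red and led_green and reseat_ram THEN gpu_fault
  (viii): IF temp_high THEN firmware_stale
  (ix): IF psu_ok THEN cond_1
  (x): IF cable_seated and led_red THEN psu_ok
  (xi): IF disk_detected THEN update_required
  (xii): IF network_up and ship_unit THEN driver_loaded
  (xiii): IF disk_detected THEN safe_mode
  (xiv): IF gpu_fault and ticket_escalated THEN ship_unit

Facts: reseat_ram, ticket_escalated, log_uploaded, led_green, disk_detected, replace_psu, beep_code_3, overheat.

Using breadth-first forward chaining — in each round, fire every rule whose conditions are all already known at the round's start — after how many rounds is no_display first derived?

Round 1: (i) [IF replace_psu THEN boot_ok]; (iv) [IF overheat THEN led_red]; (xi) [IF disk_detected THEN update_required]; (xiii) [IF disk_detected THEN safe_mode]. New: boot_ok, led_red, update_required, safe_mode.
Round 2: (iii) [IF boot_ok and disk_detected and beep_code_3 THEN cable_seated]; (vii) [IF led_red and led_green and reseat_ram THEN gpu_fault]. New: cable_seated, gpu_fault.
Round 3: (x) [IF cable_seated and led_red THEN psu_ok]; (xiv) [IF gpu_fault and ticket_escalated THEN ship_unit]. New: psu_ok, ship_unit.
Round 4: (vi) [IF ship_unit and cable_seated and disk_detected THEN bios_posted]; (ix) [IF psu_ok THEN cond_1]. New: bios_posted, cond_1.
Round 5: (ii) [IF bios_posted and log_uploaded THEN no_display]. New: no_display.
no_display first appears in round 5.

5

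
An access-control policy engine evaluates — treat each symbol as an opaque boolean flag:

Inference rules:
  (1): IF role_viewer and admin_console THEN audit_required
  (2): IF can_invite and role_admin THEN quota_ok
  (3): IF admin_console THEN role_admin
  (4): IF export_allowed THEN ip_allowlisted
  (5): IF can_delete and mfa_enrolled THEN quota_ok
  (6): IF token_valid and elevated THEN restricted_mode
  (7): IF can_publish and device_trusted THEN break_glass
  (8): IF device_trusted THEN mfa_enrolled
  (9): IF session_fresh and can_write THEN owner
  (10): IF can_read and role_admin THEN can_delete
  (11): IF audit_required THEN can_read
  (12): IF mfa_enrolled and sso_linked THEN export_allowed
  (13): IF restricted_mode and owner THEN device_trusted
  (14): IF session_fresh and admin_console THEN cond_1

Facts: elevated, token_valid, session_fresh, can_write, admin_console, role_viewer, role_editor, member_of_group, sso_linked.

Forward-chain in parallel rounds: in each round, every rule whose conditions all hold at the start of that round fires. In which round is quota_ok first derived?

Round 1: (1) [IF role_viewer and admin_console THEN audit_required]; (3) [IF admin_console THEN role_admin]; (6) [IF token_valid and elevated THEN restricted_mode]; (9) [IF session_fresh and can_write THEN owner]; (14) [IF session_fresh and admin_console THEN cond_1]. New: audit_required, role_admin, restricted_mode, owner, cond_1.
Round 2: (11) [IF audit_required THEN can_read]; (13) [IF restricted_mode and owner THEN device_trusted]. New: can_read, device_trusted.
Round 3: (8) [IF device_trusted THEN mfa_enrolled]; (10) [IF can_read and role_admin THEN can_delete]. New: mfa_enrolled, can_delete.
Round 4: (5) [IF can_delete and mfa_enrolled THEN quota_ok]; (12) [IF mfa_enrolled and sso_linked THEN export_allowed]. New: quota_ok, export_allowed.
quota_ok first appears in round 4.

4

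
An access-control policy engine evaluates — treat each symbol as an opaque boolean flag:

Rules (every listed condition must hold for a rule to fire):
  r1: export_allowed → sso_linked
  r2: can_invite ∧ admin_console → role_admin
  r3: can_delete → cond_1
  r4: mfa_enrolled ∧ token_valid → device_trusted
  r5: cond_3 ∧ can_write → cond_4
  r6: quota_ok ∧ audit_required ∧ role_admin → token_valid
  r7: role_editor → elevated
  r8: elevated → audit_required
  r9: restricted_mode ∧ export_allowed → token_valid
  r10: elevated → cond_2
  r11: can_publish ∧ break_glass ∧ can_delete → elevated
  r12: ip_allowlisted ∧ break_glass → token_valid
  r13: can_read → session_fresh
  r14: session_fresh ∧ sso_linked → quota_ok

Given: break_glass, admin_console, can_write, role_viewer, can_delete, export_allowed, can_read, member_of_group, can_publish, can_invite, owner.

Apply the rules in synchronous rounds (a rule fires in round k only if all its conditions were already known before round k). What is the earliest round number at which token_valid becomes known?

Round 1 fires r1, r2, r3, r11, r13, giving sso_linked, role_admin, cond_1, elevated, session_fresh.
Round 2 fires r8, r10, r14, giving audit_required, cond_2, quota_ok.
Round 3 fires r6, giving token_valid.
token_valid first appears in round 3.

3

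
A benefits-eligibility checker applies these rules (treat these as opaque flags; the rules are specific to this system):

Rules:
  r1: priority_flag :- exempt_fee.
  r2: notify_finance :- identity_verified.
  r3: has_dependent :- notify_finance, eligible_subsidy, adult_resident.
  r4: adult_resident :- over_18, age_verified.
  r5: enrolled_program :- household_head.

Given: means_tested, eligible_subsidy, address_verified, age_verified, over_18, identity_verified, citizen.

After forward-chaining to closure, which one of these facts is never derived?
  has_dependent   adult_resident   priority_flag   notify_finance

Round 1 — r2, r4, derive notify_finance, adult_resident.
Round 2 — r3, derive has_dependent.
Derived: adult_resident (round 1), has_dependent (round 2), notify_finance (round 1). priority_flag never appears in any round.

priority_flag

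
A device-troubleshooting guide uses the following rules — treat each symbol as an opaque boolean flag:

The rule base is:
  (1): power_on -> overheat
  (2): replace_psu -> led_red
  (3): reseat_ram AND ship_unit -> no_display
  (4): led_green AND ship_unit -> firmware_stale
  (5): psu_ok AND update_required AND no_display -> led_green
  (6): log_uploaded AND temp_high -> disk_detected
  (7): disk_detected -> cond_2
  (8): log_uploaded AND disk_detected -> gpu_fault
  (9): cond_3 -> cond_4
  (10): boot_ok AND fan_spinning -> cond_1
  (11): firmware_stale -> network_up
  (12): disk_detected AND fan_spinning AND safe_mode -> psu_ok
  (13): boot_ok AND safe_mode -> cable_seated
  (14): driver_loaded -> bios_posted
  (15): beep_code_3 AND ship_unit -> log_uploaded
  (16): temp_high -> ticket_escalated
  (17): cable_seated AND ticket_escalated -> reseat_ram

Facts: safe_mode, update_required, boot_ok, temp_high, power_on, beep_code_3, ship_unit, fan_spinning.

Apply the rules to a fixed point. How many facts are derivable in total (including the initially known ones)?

22

Round 1 fires (1), (10), (13), (15), (16), giving overheat, cond_1, cable_seated, log_uploaded, ticket_escalated.
Round 2 fires (6), (17), giving disk_detected, reseat_ram.
Round 3 fires (3), (7), (8), (12), giving no_display, cond_2, gpu_fault, psu_ok.
Round 4 fires (5), giving led_green.
Round 5 fires (4), giving firmware_stale.
Round 6 fires (11), giving network_up.
Closure: {beep_code_3, boot_ok, cable_seated, cond_1, cond_2, disk_detected, fan_spinning, firmware_stale, gpu_fault, led_green, log_uploaded, network_up, no_display, overheat, power_on, psu_ok, reseat_ram, safe_mode, ship_unit, temp_high, ticket_escalated, update_required} — 22 facts.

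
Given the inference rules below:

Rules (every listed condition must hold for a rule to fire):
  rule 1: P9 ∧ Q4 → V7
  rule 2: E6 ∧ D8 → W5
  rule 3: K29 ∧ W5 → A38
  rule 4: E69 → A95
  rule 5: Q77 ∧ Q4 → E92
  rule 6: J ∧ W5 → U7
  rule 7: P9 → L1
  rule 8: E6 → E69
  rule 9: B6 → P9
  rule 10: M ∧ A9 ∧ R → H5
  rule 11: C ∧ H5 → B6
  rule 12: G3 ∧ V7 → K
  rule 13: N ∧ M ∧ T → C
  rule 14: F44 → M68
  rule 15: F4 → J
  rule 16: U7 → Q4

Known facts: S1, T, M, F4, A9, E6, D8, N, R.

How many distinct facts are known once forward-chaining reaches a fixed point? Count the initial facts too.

Round 1 fires rule 2, rule 8, rule 10, rule 13, rule 15, giving W5, E69, H5, C, J.
Round 2 fires rule 4, rule 6, rule 11, giving A95, U7, B6.
Round 3 fires rule 9, rule 16, giving P9, Q4.
Round 4 fires rule 1, rule 7, giving V7, L1.
Closure: {A9, A95, B6, C, D8, E6, E69, F4, H5, J, L1, M, N, P9, Q4, R, S1, T, U7, V7, W5} — 21 facts.

21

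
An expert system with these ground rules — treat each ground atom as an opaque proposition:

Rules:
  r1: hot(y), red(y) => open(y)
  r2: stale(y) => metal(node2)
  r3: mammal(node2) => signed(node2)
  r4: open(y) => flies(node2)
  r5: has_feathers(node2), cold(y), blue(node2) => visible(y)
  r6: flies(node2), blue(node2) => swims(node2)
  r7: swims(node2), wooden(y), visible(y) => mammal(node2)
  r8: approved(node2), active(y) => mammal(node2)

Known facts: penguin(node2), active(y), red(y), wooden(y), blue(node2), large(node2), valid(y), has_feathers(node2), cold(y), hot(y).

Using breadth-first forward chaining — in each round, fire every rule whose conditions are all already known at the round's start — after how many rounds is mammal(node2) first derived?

4

Round 1: r1 [hot(y), red(y) => open(y)]; r5 [has_feathers(node2), cold(y), blue(node2) => visible(y)]. Adds open(y), visible(y).
Round 2: r4 [open(y) => flies(node2)]. Adds flies(node2).
Round 3: r6 [flies(node2), blue(node2) => swims(node2)]. Adds swims(node2).
Round 4: r7 [swims(node2), wooden(y), visible(y) => mammal(node2)]. Adds mammal(node2).
mammal(node2) first appears in round 4.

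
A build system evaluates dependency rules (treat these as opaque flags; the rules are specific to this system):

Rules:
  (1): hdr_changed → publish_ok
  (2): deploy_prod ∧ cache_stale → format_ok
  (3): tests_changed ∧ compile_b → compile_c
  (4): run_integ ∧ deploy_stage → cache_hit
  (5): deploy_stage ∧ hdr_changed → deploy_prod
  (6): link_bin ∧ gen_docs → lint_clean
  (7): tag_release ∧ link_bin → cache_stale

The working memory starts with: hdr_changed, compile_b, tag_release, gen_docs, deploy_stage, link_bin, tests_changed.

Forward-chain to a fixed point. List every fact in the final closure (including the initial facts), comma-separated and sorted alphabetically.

cache_stale, compile_b, compile_c, deploy_prod, deploy_stage, format_ok, gen_docs, hdr_changed, link_bin, lint_clean, publish_ok, tag_release, tests_changed

Round 1: (1) [hdr_changed → publish_ok]; (3) [tests_changed ∧ compile_b → compile_c]; (5) [deploy_stage ∧ hdr_changed → deploy_prod]; (6) [link_bin ∧ gen_docs → lint_clean]; (7) [tag_release ∧ link_bin → cache_stale]. New: publish_ok, compile_c, deploy_prod, lint_clean, cache_stale.
Round 2: (2) [deploy_prod ∧ cache_stale → format_ok]. New: format_ok.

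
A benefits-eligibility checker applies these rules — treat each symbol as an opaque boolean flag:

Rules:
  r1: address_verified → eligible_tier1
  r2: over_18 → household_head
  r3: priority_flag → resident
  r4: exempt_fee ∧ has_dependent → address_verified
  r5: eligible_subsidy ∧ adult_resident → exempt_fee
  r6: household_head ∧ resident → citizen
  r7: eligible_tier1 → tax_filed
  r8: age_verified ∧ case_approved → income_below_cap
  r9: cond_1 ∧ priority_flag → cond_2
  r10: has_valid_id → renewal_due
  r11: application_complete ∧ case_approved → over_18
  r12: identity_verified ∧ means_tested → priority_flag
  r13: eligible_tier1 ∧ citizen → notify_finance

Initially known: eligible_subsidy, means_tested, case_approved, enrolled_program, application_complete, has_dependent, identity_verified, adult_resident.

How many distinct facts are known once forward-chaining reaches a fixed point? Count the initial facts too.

Round 1: r5 [eligible_subsidy ∧ adult_resident → exempt_fee]; r11 [application_complete ∧ case_approved → over_18]; r12 [identity_verified ∧ means_tested → priority_flag]. New: exempt_fee, over_18, priority_flag.
Round 2: r2 [over_18 → household_head]; r3 [priority_flag → resident]; r4 [exempt_fee ∧ has_dependent → address_verified]. New: household_head, resident, address_verified.
Round 3: r1 [address_verified → eligible_tier1]; r6 [household_head ∧ resident → citizen]. New: eligible_tier1, citizen.
Round 4: r7 [eligible_tier1 → tax_filed]; r13 [eligible_tier1 ∧ citizen → notify_finance]. New: tax_filed, notify_finance.
Closure: {address_verified, adult_resident, application_complete, case_approved, citizen, eligible_subsidy, eligible_tier1, enrolled_program, exempt_fee, has_dependent, household_head, identity_verified, means_tested, notify_finance, over_18, priority_flag, resident, tax_filed} — 18 facts.

18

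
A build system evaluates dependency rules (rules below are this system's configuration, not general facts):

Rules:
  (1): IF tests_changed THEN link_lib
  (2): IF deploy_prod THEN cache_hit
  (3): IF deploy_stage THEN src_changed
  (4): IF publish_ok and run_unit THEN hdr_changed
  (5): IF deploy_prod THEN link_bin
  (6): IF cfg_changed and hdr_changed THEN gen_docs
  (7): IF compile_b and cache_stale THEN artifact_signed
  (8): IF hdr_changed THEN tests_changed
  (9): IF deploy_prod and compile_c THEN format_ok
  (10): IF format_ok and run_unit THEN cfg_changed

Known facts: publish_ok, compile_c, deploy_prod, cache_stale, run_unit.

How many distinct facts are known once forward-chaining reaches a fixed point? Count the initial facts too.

Round 1 — (2), (4), (5), (9), derive cache_hit, hdr_changed, link_bin, format_ok.
Round 2 — (8), (10), derive tests_changed, cfg_changed.
Round 3 — (1), (6), derive link_lib, gen_docs.
Closure: {cache_hit, cache_stale, cfg_changed, compile_c, deploy_prod, format_ok, gen_docs, hdr_changed, link_bin, link_lib, publish_ok, run_unit, tests_changed} — 13 facts.

13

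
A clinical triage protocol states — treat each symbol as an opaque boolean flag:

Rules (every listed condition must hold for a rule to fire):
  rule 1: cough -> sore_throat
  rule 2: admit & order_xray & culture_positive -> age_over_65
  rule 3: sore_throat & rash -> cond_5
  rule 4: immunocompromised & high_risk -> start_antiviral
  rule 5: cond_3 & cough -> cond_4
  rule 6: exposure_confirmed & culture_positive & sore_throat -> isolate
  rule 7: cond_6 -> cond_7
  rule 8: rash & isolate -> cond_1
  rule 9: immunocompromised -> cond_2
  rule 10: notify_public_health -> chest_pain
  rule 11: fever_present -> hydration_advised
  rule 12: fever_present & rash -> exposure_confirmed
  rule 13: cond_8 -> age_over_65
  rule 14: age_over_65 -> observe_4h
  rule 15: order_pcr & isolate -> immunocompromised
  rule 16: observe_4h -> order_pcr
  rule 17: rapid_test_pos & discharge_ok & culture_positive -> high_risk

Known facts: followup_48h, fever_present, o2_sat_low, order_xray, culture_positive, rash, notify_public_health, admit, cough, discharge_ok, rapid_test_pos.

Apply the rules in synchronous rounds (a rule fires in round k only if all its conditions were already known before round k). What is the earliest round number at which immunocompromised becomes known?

4

Round 1 fires rule 1, rule 2, rule 10, rule 11, rule 12, rule 17, giving sore_throat, age_over_65, chest_pain, hydration_advised, exposure_confirmed, high_risk.
Round 2 fires rule 3, rule 6, rule 14, giving cond_5, isolate, observe_4h.
Round 3 fires rule 8, rule 16, giving cond_1, order_pcr.
Round 4 fires rule 15, giving immunocompromised.
immunocompromised first appears in round 4.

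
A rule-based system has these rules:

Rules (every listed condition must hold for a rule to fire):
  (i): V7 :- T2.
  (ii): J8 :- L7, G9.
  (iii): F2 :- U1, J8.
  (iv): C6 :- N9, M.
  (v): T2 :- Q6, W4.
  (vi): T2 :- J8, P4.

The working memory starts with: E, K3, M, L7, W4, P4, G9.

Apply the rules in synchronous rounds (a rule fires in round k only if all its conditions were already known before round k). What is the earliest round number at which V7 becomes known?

3

Round 1: (ii) [J8 :- L7, G9.]. New: J8.
Round 2: (vi) [T2 :- J8, P4.]. New: T2.
Round 3: (i) [V7 :- T2.]. New: V7.
V7 first appears in round 3.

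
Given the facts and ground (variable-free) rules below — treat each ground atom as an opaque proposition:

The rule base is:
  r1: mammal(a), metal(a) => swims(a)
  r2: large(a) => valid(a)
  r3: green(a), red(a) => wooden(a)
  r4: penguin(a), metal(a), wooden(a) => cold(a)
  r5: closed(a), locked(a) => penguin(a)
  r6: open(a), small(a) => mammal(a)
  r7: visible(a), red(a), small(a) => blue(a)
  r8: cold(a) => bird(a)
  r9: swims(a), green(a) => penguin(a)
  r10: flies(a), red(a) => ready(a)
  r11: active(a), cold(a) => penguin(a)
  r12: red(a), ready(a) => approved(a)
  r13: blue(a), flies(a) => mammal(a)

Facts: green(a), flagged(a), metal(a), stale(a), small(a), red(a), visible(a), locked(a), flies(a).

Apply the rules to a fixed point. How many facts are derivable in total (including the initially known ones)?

Round 1: r3 [green(a), red(a) => wooden(a)]; r7 [visible(a), red(a), small(a) => blue(a)]; r10 [flies(a), red(a) => ready(a)]. Adds wooden(a), blue(a), ready(a).
Round 2: r12 [red(a), ready(a) => approved(a)]; r13 [blue(a), flies(a) => mammal(a)]. Adds approved(a), mammal(a).
Round 3: r1 [mammal(a), metal(a) => swims(a)]. Adds swims(a).
Round 4: r9 [swims(a), green(a) => penguin(a)]. Adds penguin(a).
Round 5: r4 [penguin(a), metal(a), wooden(a) => cold(a)]. Adds cold(a).
Round 6: r8 [cold(a) => bird(a)]. Adds bird(a).
Closure: {approved(a), bird(a), blue(a), cold(a), flagged(a), flies(a), green(a), locked(a), mammal(a), metal(a), penguin(a), ready(a), red(a), small(a), stale(a), swims(a), visible(a), wooden(a)} — 18 facts.

18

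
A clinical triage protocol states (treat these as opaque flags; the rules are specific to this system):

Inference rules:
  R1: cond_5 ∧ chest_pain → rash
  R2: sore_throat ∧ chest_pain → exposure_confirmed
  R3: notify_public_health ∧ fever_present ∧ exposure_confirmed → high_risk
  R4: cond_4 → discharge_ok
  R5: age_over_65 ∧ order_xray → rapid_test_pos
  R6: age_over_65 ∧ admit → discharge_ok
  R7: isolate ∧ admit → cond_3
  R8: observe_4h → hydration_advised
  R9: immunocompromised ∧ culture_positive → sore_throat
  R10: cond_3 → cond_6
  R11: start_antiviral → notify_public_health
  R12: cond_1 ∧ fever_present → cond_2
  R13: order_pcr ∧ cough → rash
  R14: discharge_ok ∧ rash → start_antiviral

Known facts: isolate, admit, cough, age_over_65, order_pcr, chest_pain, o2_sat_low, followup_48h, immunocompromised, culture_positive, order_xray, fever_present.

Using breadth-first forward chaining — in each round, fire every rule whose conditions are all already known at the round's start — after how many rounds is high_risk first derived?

Round 1 fires R5, R6, R7, R9, R13, giving rapid_test_pos, discharge_ok, cond_3, sore_throat, rash.
Round 2 fires R2, R10, R14, giving exposure_confirmed, cond_6, start_antiviral.
Round 3 fires R11, giving notify_public_health.
Round 4 fires R3, giving high_risk.
high_risk first appears in round 4.

4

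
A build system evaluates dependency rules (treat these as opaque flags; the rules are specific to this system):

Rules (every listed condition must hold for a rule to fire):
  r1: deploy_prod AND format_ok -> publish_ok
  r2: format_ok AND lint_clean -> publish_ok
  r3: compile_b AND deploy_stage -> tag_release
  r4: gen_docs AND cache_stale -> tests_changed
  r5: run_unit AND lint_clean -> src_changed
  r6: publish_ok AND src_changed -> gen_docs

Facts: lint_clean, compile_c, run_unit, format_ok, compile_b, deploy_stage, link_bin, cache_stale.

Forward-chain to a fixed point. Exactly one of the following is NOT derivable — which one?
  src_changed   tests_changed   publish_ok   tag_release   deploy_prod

deploy_prod

Round 1: r2 [format_ok AND lint_clean -> publish_ok]; r3 [compile_b AND deploy_stage -> tag_release]; r5 [run_unit AND lint_clean -> src_changed]. Adds publish_ok, tag_release, src_changed.
Round 2: r6 [publish_ok AND src_changed -> gen_docs]. Adds gen_docs.
Round 3: r4 [gen_docs AND cache_stale -> tests_changed]. Adds tests_changed.
Derived: src_changed (round 1), tag_release (round 1), tests_changed (round 3), publish_ok (round 1). deploy_prod never appears in any round.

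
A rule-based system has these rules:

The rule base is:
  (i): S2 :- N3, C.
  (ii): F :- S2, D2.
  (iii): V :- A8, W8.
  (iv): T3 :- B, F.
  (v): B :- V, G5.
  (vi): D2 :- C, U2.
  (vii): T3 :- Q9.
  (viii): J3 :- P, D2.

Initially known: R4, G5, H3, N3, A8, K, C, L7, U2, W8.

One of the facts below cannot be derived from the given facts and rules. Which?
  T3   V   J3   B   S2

J3

[1] (i) [S2 :- N3, C.]; (iii) [V :- A8, W8.]; (vi) [D2 :- C, U2.]. ⇒ new: S2, V, D2.
[2] (ii) [F :- S2, D2.]; (v) [B :- V, G5.]. ⇒ new: F, B.
[3] (iv) [T3 :- B, F.]. ⇒ new: T3.
Derived: B (round 2), V (round 1), S2 (round 1), T3 (round 3). J3 never appears in any round.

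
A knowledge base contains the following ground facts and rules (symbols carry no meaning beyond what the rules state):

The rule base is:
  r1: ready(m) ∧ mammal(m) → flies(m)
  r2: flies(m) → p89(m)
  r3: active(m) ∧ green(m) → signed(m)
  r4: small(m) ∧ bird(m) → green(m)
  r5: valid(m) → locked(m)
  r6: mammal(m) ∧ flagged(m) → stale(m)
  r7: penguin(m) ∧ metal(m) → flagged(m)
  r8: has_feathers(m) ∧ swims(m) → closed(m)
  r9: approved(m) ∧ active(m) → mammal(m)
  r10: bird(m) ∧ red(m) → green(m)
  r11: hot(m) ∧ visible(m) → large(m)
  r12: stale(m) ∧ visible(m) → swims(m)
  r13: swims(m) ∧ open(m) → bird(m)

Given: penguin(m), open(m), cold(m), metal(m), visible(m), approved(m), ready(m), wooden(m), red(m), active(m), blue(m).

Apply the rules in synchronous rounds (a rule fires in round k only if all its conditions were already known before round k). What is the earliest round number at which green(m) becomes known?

[1] r7 [penguin(m) ∧ metal(m) → flagged(m)]; r9 [approved(m) ∧ active(m) → mammal(m)]. ⇒ new: flagged(m), mammal(m).
[2] r1 [ready(m) ∧ mammal(m) → flies(m)]; r6 [mammal(m) ∧ flagged(m) → stale(m)]. ⇒ new: flies(m), stale(m).
[3] r2 [flies(m) → p89(m)]; r12 [stale(m) ∧ visible(m) → swims(m)]. ⇒ new: p89(m), swims(m).
[4] r13 [swims(m) ∧ open(m) → bird(m)]. ⇒ new: bird(m).
[5] r10 [bird(m) ∧ red(m) → green(m)]. ⇒ new: green(m).
green(m) first appears in round 5.

5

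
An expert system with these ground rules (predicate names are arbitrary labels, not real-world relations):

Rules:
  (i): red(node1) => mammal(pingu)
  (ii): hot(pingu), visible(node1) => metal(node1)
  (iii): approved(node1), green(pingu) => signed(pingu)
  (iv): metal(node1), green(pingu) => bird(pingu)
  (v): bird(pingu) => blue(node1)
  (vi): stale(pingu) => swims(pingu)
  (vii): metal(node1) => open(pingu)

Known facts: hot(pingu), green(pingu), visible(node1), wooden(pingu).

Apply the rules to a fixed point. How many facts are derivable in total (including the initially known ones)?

8

[1] (ii) [hot(pingu), visible(node1) => metal(node1)]. ⇒ new: metal(node1).
[2] (iv) [metal(node1), green(pingu) => bird(pingu)]; (vii) [metal(node1) => open(pingu)]. ⇒ new: bird(pingu), open(pingu).
[3] (v) [bird(pingu) => blue(node1)]. ⇒ new: blue(node1).
Closure: {bird(pingu), blue(node1), green(pingu), hot(pingu), metal(node1), open(pingu), visible(node1), wooden(pingu)} — 8 facts.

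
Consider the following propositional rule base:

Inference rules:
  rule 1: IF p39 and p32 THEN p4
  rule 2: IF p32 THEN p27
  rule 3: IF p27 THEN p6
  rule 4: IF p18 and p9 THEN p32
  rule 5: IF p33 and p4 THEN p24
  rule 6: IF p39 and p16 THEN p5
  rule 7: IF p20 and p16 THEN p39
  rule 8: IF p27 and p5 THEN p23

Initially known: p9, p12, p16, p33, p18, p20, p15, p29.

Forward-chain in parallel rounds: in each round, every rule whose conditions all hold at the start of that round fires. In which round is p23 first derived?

Round 1: rule 4 [IF p18 and p9 THEN p32]; rule 7 [IF p20 and p16 THEN p39]. Adds p32, p39.
Round 2: rule 1 [IF p39 and p32 THEN p4]; rule 2 [IF p32 THEN p27]; rule 6 [IF p39 and p16 THEN p5]. Adds p4, p27, p5.
Round 3: rule 3 [IF p27 THEN p6]; rule 5 [IF p33 and p4 THEN p24]; rule 8 [IF p27 and p5 THEN p23]. Adds p6, p24, p23.
p23 first appears in round 3.

3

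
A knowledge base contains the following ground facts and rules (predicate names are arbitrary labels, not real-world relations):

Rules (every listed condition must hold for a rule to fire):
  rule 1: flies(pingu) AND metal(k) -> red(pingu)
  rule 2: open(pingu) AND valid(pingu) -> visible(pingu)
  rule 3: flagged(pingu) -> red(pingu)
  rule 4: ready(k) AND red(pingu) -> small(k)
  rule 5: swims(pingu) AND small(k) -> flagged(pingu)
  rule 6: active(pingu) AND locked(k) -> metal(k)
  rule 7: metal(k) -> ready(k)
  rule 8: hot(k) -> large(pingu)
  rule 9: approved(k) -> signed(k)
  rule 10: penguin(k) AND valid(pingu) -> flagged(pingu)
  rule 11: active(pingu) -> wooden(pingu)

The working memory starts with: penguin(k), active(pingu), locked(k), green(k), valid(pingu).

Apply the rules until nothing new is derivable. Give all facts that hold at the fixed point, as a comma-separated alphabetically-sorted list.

active(pingu), flagged(pingu), green(k), locked(k), metal(k), penguin(k), ready(k), red(pingu), small(k), valid(pingu), wooden(pingu)

Round 1 — rule 6, rule 10, rule 11, derive metal(k), flagged(pingu), wooden(pingu).
Round 2 — rule 3, rule 7, derive red(pingu), ready(k).
Round 3 — rule 4, derive small(k).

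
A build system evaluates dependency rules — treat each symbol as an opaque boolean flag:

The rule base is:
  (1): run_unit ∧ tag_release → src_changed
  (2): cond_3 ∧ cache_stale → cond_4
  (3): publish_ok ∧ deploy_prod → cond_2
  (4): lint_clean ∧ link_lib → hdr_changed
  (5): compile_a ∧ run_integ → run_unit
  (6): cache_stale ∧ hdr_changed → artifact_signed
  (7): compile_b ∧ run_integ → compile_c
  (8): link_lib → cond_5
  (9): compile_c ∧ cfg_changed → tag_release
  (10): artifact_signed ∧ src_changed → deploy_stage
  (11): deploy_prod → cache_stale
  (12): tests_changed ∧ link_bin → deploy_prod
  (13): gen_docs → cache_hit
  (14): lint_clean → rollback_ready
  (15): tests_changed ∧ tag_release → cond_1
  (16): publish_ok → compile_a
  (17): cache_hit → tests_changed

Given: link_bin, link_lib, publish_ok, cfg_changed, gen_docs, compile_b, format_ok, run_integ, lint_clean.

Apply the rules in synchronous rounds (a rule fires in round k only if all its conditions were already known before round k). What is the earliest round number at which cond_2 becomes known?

4

Round 1 — (4), (7), (8), (13), (14), (16), derive hdr_changed, compile_c, cond_5, cache_hit, rollback_ready, compile_a.
Round 2 — (5), (9), (17), derive run_unit, tag_release, tests_changed.
Round 3 — (1), (12), (15), derive src_changed, deploy_prod, cond_1.
Round 4 — (3), (11), derive cond_2, cache_stale.
cond_2 first appears in round 4.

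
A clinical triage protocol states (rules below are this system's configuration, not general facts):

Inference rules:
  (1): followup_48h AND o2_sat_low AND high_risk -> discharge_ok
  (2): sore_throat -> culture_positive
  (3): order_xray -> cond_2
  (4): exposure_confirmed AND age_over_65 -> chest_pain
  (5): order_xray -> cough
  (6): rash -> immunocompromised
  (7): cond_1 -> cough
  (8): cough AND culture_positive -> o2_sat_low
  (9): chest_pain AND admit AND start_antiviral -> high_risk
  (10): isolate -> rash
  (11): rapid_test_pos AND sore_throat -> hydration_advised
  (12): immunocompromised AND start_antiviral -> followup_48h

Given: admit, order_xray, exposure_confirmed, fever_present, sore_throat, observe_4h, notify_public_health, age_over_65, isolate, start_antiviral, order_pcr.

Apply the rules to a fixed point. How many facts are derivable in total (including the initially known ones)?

Round 1: (2) [sore_throat -> culture_positive]; (3) [order_xray -> cond_2]; (4) [exposure_confirmed AND age_over_65 -> chest_pain]; (5) [order_xray -> cough]; (10) [isolate -> rash]. Adds culture_positive, cond_2, chest_pain, cough, rash.
Round 2: (6) [rash -> immunocompromised]; (8) [cough AND culture_positive -> o2_sat_low]; (9) [chest_pain AND admit AND start_antiviral -> high_risk]. Adds immunocompromised, o2_sat_low, high_risk.
Round 3: (12) [immunocompromised AND start_antiviral -> followup_48h]. Adds followup_48h.
Round 4: (1) [followup_48h AND o2_sat_low AND high_risk -> discharge_ok]. Adds discharge_ok.
Closure: {admit, age_over_65, chest_pain, cond_2, cough, culture_positive, discharge_ok, exposure_confirmed, fever_present, followup_48h, high_risk, immunocompromised, isolate, notify_public_health, o2_sat_low, observe_4h, order_pcr, order_xray, rash, sore_throat, start_antiviral} — 21 facts.

21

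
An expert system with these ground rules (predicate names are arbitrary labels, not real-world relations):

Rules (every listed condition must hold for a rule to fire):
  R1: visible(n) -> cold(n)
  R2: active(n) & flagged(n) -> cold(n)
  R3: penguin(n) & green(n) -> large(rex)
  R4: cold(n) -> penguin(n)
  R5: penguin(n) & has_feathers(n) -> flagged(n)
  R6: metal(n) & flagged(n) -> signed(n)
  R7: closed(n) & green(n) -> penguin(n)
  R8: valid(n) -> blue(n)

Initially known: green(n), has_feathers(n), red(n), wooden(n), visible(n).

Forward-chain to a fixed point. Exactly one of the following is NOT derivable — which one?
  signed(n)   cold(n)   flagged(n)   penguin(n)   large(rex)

Round 1: R1 [visible(n) -> cold(n)]. New: cold(n).
Round 2: R4 [cold(n) -> penguin(n)]. New: penguin(n).
Round 3: R3 [penguin(n) & green(n) -> large(rex)]; R5 [penguin(n) & has_feathers(n) -> flagged(n)]. New: large(rex), flagged(n).
Derived: penguin(n) (round 2), flagged(n) (round 3), large(rex) (round 3), cold(n) (round 1). signed(n) never appears in any round.

signed(n)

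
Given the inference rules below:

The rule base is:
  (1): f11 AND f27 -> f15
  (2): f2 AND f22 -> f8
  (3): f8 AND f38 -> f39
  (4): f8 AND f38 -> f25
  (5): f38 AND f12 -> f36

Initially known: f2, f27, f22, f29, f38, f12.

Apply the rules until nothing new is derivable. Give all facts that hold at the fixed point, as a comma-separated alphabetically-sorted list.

Round 1: (2) [f2 AND f22 -> f8]; (5) [f38 AND f12 -> f36]. Adds f8, f36.
Round 2: (3) [f8 AND f38 -> f39]; (4) [f8 AND f38 -> f25]. Adds f39, f25.

f12, f2, f22, f25, f27, f29, f36, f38, f39, f8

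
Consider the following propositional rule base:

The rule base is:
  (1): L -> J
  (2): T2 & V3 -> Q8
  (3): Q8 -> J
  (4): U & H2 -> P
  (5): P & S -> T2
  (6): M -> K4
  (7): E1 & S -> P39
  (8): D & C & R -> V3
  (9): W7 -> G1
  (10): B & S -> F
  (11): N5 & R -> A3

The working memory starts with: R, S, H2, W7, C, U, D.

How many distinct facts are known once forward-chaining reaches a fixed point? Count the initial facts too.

Round 1 fires (4), (8), (9), giving P, V3, G1.
Round 2 fires (5), giving T2.
Round 3 fires (2), giving Q8.
Round 4 fires (3), giving J.
Closure: {C, D, G1, H2, J, P, Q8, R, S, T2, U, V3, W7} — 13 facts.

13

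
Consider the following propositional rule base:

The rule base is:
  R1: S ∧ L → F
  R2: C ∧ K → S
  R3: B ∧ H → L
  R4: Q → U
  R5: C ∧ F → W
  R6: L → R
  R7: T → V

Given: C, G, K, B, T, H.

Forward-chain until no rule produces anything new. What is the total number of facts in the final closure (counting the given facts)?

12

Round 1 — R2, R3, R7, derive S, L, V.
Round 2 — R1, R6, derive F, R.
Round 3 — R5, derive W.
Closure: {B, C, F, G, H, K, L, R, S, T, V, W} — 12 facts.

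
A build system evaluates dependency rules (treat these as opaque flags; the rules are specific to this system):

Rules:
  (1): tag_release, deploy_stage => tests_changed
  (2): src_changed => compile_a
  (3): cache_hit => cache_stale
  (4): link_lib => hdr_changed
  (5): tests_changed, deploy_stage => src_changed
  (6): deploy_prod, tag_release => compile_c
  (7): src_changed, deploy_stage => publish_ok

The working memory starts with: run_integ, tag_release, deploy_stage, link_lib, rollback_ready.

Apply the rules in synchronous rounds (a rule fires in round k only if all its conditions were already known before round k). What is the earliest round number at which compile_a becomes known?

3

Round 1 — (1), (4), derive tests_changed, hdr_changed.
Round 2 — (5), derive src_changed.
Round 3 — (2), (7), derive compile_a, publish_ok.
compile_a first appears in round 3.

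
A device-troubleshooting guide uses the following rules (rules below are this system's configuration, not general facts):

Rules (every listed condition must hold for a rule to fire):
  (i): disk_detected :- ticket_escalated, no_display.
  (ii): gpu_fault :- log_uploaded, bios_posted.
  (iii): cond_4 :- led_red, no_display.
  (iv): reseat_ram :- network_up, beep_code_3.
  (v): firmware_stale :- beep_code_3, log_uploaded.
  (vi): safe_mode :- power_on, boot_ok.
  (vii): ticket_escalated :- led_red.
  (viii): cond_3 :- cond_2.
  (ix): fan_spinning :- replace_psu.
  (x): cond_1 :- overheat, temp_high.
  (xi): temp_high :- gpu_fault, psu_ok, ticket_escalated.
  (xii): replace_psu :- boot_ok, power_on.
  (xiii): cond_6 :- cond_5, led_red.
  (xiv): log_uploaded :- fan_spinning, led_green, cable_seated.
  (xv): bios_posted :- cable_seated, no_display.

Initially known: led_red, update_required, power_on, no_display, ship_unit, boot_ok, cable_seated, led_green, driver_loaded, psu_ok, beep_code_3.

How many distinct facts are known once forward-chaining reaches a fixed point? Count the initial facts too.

22

Round 1 fires (iii), (vi), (vii), (xii), (xv), giving cond_4, safe_mode, ticket_escalated, replace_psu, bios_posted.
Round 2 fires (i), (ix), giving disk_detected, fan_spinning.
Round 3 fires (xiv), giving log_uploaded.
Round 4 fires (ii), (v), giving gpu_fault, firmware_stale.
Round 5 fires (xi), giving temp_high.
Closure: {beep_code_3, bios_posted, boot_ok, cable_seated, cond_4, disk_detected, driver_loaded, fan_spinning, firmware_stale, gpu_fault, led_green, led_red, log_uploaded, no_display, power_on, psu_ok, replace_psu, safe_mode, ship_unit, temp_high, ticket_escalated, update_required} — 22 facts.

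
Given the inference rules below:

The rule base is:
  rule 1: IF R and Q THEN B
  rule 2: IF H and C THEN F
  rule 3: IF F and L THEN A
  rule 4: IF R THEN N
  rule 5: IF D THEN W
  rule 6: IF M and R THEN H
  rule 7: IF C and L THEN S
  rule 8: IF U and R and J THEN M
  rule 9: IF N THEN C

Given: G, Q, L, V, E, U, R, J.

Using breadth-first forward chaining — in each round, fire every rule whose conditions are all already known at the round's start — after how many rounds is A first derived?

4

Round 1: rule 1 [IF R and Q THEN B]; rule 4 [IF R THEN N]; rule 8 [IF U and R and J THEN M]. Adds B, N, M.
Round 2: rule 6 [IF M and R THEN H]; rule 9 [IF N THEN C]. Adds H, C.
Round 3: rule 2 [IF H and C THEN F]; rule 7 [IF C and L THEN S]. Adds F, S.
Round 4: rule 3 [IF F and L THEN A]. Adds A.
A first appears in round 4.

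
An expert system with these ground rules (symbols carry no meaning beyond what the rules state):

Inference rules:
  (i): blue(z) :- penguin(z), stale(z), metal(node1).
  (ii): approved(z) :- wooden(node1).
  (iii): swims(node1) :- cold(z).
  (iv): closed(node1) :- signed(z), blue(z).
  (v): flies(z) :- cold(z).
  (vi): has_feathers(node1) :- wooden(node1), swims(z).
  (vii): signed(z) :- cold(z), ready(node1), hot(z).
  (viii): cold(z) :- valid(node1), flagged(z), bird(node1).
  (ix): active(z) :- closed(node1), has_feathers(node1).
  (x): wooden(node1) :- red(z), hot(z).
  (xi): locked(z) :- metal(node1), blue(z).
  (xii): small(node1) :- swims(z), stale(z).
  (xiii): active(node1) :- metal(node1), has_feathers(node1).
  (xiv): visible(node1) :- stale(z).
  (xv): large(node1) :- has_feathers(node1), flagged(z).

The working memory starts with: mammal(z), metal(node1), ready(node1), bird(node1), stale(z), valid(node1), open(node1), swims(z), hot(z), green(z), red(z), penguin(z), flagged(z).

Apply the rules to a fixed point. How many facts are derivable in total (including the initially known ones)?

28

Round 1 — (i), (viii), (x), (xii), (xiv), derive blue(z), cold(z), wooden(node1), small(node1), visible(node1).
Round 2 — (ii), (iii), (v), (vi), (vii), (xi), derive approved(z), swims(node1), flies(z), has_feathers(node1), signed(z), locked(z).
Round 3 — (iv), (xiii), (xv), derive closed(node1), active(node1), large(node1).
Round 4 — (ix), derive active(z).
Closure: {active(node1), active(z), approved(z), bird(node1), blue(z), closed(node1), cold(z), flagged(z), flies(z), green(z), has_feathers(node1), hot(z), large(node1), locked(z), mammal(z), metal(node1), open(node1), penguin(z), ready(node1), red(z), signed(z), small(node1), stale(z), swims(node1), swims(z), valid(node1), visible(node1), wooden(node1)} — 28 facts.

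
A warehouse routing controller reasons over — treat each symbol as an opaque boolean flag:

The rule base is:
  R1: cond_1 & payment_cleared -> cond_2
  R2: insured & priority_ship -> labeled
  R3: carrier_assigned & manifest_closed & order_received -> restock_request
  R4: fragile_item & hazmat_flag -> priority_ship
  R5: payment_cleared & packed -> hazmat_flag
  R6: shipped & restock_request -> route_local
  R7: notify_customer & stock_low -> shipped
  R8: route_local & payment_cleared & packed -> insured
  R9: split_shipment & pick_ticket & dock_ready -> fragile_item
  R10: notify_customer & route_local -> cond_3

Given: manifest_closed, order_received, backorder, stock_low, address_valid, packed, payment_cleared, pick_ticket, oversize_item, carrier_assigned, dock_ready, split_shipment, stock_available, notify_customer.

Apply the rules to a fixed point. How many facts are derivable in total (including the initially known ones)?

Round 1 — R3, R5, R7, R9, derive restock_request, hazmat_flag, shipped, fragile_item.
Round 2 — R4, R6, derive priority_ship, route_local.
Round 3 — R8, R10, derive insured, cond_3.
Round 4 — R2, derive labeled.
Closure: {address_valid, backorder, carrier_assigned, cond_3, dock_ready, fragile_item, hazmat_flag, insured, labeled, manifest_closed, notify_customer, order_received, oversize_item, packed, payment_cleared, pick_ticket, priority_ship, restock_request, route_local, shipped, split_shipment, stock_available, stock_low} — 23 facts.

23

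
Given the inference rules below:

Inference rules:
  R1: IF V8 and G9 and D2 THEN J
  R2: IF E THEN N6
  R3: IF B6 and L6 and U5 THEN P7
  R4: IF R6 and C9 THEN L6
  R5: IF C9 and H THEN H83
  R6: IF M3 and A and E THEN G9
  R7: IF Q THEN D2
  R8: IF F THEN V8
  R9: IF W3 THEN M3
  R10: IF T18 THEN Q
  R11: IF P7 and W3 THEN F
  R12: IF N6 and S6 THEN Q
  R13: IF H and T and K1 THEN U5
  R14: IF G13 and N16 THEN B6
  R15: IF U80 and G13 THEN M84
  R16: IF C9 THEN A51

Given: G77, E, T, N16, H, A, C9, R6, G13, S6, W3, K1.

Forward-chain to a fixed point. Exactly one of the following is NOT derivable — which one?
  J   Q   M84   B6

M84

Round 1 fires R2, R4, R5, R9, R13, R14, R16, giving N6, L6, H83, M3, U5, B6, A51.
Round 2 fires R3, R6, R12, giving P7, G9, Q.
Round 3 fires R7, R11, giving D2, F.
Round 4 fires R8, giving V8.
Round 5 fires R1, giving J.
Derived: J (round 5), B6 (round 1), Q (round 2). M84 never appears in any round.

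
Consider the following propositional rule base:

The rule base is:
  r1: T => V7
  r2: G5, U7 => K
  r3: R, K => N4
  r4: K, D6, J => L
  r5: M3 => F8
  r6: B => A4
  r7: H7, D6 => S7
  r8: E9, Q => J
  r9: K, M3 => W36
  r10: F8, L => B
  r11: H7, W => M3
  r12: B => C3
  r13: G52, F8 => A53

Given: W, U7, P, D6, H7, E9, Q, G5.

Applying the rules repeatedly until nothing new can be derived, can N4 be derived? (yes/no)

no

Round 1: r2 [G5, U7 => K]; r7 [H7, D6 => S7]; r8 [E9, Q => J]; r11 [H7, W => M3]. Adds K, S7, J, M3.
Round 2: r4 [K, D6, J => L]; r5 [M3 => F8]; r9 [K, M3 => W36]. Adds L, F8, W36.
Round 3: r10 [F8, L => B]. Adds B.
Round 4: r6 [B => A4]; r12 [B => C3]. Adds A4, C3.
Fixed point reached. N4 is concluded only by r3; r3 needs R (never derived).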